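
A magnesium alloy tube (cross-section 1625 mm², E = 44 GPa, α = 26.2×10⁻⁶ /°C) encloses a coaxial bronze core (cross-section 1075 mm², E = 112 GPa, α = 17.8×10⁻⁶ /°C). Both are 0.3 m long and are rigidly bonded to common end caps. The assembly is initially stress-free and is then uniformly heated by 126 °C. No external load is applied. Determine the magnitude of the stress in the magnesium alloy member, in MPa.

σ ≈ 29.2 MPa (compressive)

The magnesium alloy has the larger α, so on heating it would change length more than the bronze if both were free. The rigid plates force a common final length, so the magnesium alloy is put into compression and the bronze into tension, with equal and opposite forces P (no external load).
Compatibility of the two members (thermal + elastic change equal): (α₁ − α₂)ΔT = P·[1/(A₁E₁) + 1/(A₂E₂)].
|α₁ − α₂|·ΔT = 8.4×10⁻⁶ × 126 = 0.001058.
1/(A₁E₁) + 1/(A₂E₂) = 1/(1625×44×10³) + 1/(1075×112×10³) = 2.229×10⁻⁸ N⁻¹.
So P = 0.001058 / 2.229×10⁻⁸ = 47.48 kN.
σ_{magnesium alloy} = P/A₁ = 47480/1625 = 29.22 MPa, compressive.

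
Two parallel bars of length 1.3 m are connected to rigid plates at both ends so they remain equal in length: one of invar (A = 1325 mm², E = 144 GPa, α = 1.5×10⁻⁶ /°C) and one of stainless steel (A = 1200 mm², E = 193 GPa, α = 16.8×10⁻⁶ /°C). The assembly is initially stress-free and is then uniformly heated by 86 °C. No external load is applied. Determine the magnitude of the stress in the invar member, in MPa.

The stainless steel has the larger α, so on heating it would change length more than the invar if both were free. The rigid plates force a common final length, so the stainless steel is put into compression and the invar into tension, with equal and opposite forces P (no external load).
Compatibility of the two members (thermal + elastic change equal): (α₁ − α₂)ΔT = P·[1/(A₁E₁) + 1/(A₂E₂)].
|α₁ − α₂|·ΔT = 15.3×10⁻⁶ × 86 = 0.001316.
1/(A₁E₁) + 1/(A₂E₂) = 1/(1325×144×10³) + 1/(1200×193×10³) = 9.559×10⁻⁹ N⁻¹.
P = 0.001316 / 9.559×10⁻⁹ = 137700 N = 137.7 kN.
σ_{invar} = P/A₁ = 137700/1325 = 103.9 MPa, tensile.

σ ≈ 104 MPa (tensile)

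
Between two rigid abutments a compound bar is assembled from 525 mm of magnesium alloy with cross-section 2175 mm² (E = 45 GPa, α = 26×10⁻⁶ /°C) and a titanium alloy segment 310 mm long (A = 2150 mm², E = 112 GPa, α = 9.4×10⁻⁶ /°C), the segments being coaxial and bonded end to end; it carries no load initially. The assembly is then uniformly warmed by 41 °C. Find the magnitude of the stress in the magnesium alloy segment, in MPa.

With the walls removed the bar would change length by δ_free = Σ αᵢΔT Lᵢ = 26×10⁻⁶×41×525 + 9.4×10⁻⁶×41×310 = 0.6791 mm.
The walls prevent any net length change, so an axial force P (same in every segment) develops. Compatibility: P · Σ Lᵢ/(AᵢEᵢ) = δ_free.
Σ Lᵢ/(AᵢEᵢ) = 525/(2175×45×10³) + 310/(2150×112×10³) = 6.651×10⁻⁶ mm/N.
P = 0.6791 / 6.651×10⁻⁶ = 102100 N = 102.1 kN, compressive.
σ_{magnesium alloy} = P / A = 102100 / 2175 = 46.94 MPa.

σ ≈ 46.9 MPa (compressive)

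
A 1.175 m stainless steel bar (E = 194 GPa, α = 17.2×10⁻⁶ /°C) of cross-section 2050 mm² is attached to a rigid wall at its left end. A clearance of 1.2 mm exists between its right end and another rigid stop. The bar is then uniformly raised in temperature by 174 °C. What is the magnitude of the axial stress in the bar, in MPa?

σ ≈ 382 MPa (compressive)

Free thermal elongation = αΔT L = 17.2×10⁻⁶ × 174 × 1175 = 3.517 mm.
This exceeds the 1.2 mm gap, so the wall pushes back. The portion of expansion that must be recovered elastically is δ_free − gap = 3.517 − 1.2 = 2.317 mm.
Compatibility: PL/(AE) = 2.317 mm, so σ = P/A = E × (2.317/1175) = 382.5 MPa.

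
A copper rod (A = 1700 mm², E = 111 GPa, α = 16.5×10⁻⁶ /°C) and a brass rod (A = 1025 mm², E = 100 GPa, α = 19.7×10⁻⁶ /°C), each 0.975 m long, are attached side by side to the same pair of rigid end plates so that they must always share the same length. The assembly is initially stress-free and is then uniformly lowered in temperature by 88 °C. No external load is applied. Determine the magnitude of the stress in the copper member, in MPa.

σ ≈ 11 MPa (compressive)

Equilibrium of a rigid end plate with no external load gives equal and opposite internal forces ±P in the two members. Since α_{brass} > α_{copper}, cooling drives the brass into tension and the copper into compression.
Equating the net (thermal + elastic) strains gives |α₁ − α₂|·ΔT = P·[1/(A₁E₁) + 1/(A₂E₂)].
|α₁ − α₂|·ΔT = 3.2×10⁻⁶ × 88 = 0.0002816.
1/(A₁E₁) + 1/(A₂E₂) = 1/(1700×111×10³) + 1/(1025×100×10³) = 1.506×10⁻⁸ N⁻¹.
So P = 0.0002816 / 1.506×10⁻⁸ = 18.7 kN.
σ_{copper} = P/A₁ = 18700/1700 = 11 MPa, compressive.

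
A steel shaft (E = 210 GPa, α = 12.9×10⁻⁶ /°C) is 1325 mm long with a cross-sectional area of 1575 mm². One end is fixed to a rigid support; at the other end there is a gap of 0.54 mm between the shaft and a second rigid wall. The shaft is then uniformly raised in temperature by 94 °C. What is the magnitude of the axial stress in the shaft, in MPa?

σ ≈ 169 MPa (compressive)

Free thermal elongation = αΔT L = 12.9×10⁻⁶ × 94 × 1325 = 1.607 mm.
This exceeds the 0.54 mm gap, so the wall pushes back. The portion of expansion that must be recovered elastically is δ_free − gap = 1.607 − 0.54 = 1.067 mm.
Compatibility: PL/(AE) = 1.067 mm, so σ = P/A = E × (1.067/1325) = 169.1 MPa.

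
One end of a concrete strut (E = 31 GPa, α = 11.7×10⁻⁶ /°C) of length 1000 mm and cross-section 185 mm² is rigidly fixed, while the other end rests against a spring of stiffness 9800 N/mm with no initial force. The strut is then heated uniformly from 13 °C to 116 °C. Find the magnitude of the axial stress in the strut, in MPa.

σ ≈ 23.6 MPa (compressive)

The unrestrained thermal change is αΔT L = 11.7×10⁻⁶ × 103 × 1000 = 1.205 mm.
Let P be the compressive force at the spring. The strut shortens elastically by PL/(AE) and the spring compresses by P/k; together these equal δ_free.
So P = δ_free / [L/(AE) + 1/k] = 1.205 / [ 1000/(185×31×10³) + 1/(9800) ].
P = 1.205 / 0.0002764 = 4360 N.
σ = P/A = 4360/185 = 23.57 MPa.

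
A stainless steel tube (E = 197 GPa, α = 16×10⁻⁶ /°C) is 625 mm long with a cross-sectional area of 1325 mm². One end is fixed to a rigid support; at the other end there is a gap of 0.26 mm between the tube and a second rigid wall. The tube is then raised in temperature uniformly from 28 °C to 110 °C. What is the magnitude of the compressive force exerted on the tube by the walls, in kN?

P ≈ 234 kN

If the wall were absent the tube would grow by αΔT L = 16×10⁻⁶ × 82 × 625 = 0.82 mm.
This exceeds the 0.26 mm gap, so the wall pushes back. The portion of expansion that must be recovered elastically is δ_free − gap = 0.82 − 0.26 = 0.56 mm.
That suppressed elongation corresponds to σ = E·Δ/L = 197×10³ × 0.56/625 = 176.5 MPa.
P = σA = 176.5 × 1325 = 233.9 kN.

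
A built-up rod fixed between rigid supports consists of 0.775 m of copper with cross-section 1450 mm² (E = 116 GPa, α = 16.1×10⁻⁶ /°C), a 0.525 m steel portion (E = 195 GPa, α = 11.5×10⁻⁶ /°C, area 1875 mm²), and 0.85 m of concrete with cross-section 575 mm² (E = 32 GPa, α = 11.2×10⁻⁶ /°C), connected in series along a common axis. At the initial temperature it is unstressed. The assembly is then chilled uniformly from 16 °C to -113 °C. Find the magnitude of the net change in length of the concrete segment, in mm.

|ΔL| ≈ 1.97 mm

Free thermal contraction of the whole bar: Σ αᵢΔT Lᵢ = 16.1×10⁻⁶×129×775 + 11.5×10⁻⁶×129×525 + 11.2×10⁻⁶×129×850 = 3.617 mm.
Since the ends are fixed, an axial force P builds up, equal in every segment, with P · Σ Lᵢ/(AᵢEᵢ) = δ_free.
The series flexibility is Σ Lᵢ/(AᵢEᵢ) = 775/(1450×116×10³) + 525/(1875×195×10³) + 850/(575×32×10³) = 5.224×10⁻⁵ mm/N.
Hence P = δ_free / Σ(L/AE) = 3.617/5.224×10⁻⁵ = 69.23 kN (tensile).
For the concrete segment, free thermal change = 11.2×10⁻⁶×129×850 = 1.228 mm and elastic change from P = 69230×850/(575×32×10³) = 3.198 mm; these oppose, so the net change is 1.97 mm (segment lengthens).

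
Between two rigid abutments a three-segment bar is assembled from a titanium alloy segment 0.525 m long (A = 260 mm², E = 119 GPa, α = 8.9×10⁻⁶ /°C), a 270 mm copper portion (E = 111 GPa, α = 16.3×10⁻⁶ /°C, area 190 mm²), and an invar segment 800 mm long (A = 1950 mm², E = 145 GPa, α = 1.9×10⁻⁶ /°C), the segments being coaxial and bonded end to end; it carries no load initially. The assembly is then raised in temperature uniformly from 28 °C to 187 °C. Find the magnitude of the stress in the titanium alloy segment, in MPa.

σ ≈ 199 MPa (compressive)

With the walls removed the bar would change length by δ_free = Σ αᵢΔT Lᵢ = 8.9×10⁻⁶×159×525 + 16.3×10⁻⁶×159×270 + 1.9×10⁻⁶×159×800 = 1.684 mm.
The walls prevent any net length change, so an axial force P (same in every segment) develops. Compatibility: P · Σ Lᵢ/(AᵢEᵢ) = δ_free.
Σ Lᵢ/(AᵢEᵢ) = 525/(260×119×10³) + 270/(190×111×10³) + 800/(1950×145×10³) = 3.26×10⁻⁵ mm/N.
P = 1.684 / 3.26×10⁻⁵ = 51670 N = 51.67 kN, compressive.
σ_{titanium alloy} = P / A = 51670 / 260 = 198.7 MPa.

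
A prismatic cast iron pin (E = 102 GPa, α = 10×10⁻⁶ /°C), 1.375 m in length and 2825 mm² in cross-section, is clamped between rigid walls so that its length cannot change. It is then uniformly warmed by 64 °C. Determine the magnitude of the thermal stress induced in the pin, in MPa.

With length fixed, the mechanical strain must cancel the thermal strain αΔT = 10×10⁻⁶ × 64 = 640×10⁻⁶.
σ = EαΔT = 102×10³ × 10×10⁻⁶ × 64 = 65.28 MPa (compressive; the pin is trying to expand).

σ ≈ 65.3 MPa (compressive)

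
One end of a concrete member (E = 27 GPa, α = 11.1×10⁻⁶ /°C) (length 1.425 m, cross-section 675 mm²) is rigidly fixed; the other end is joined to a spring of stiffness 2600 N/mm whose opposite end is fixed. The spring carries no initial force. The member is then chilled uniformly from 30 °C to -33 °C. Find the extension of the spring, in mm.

If the spring were absent the member would shorten by αΔT L = 11.1×10⁻⁶ × 63 × 1425 = 0.9965 mm.
With a force P in the spring, the elastic change of the member is PL/(AE) and that of the spring is P/k; compatibility requires their sum to equal δ_free.
P [ L/(AE) + 1/k ] = δ_free → P [ 1425/(675×27×10³) + 1/(2600) ] = 0.9965.
P = 0.9965 / 0.0004628 = 2153 N.
Spring extension = P/k = 2153/(2600) = 0.8281 mm.

δ ≈ 0.828 mm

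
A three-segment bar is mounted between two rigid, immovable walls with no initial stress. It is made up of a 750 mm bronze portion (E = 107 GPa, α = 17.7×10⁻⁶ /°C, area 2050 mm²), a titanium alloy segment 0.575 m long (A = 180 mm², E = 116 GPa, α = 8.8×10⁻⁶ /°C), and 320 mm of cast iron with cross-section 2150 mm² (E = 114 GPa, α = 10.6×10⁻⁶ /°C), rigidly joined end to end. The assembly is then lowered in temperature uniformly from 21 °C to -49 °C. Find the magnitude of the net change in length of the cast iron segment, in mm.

|ΔL| ≈ 0.176 mm

With the walls removed the bar would change length by δ_free = Σ αᵢΔT Lᵢ = 17.7×10⁻⁶×70×750 + 8.8×10⁻⁶×70×575 + 10.6×10⁻⁶×70×320 = 1.521 mm.
The rigid supports impose zero overall length change; the single axial force P common to all segments must satisfy P Σ Lᵢ/(AᵢEᵢ) = δ_free.
Σ Lᵢ/(AᵢEᵢ) = 750/(2050×107×10³) + 575/(180×116×10³) + 320/(2150×114×10³) = 3.226×10⁻⁵ mm/N.
Hence P = δ_free / Σ(L/AE) = 1.521/3.226×10⁻⁵ = 47.14 kN (tensile).
For the cast iron segment, free thermal change = 10.6×10⁻⁶×70×320 = 0.2374 mm and elastic change from P = 47140×320/(2150×114×10³) = 0.06155 mm; these oppose, so the net change is 0.176 mm (segment shortens).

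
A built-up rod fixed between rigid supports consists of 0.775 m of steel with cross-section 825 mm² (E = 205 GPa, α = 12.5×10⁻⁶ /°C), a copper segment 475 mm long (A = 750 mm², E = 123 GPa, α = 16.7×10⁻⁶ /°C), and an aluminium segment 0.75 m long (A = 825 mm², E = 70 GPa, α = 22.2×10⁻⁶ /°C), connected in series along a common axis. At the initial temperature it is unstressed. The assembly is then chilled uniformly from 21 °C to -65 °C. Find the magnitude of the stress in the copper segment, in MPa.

σ ≈ 173 MPa (tensile)

With the walls removed the bar would change length by δ_free = Σ αᵢΔT Lᵢ = 12.5×10⁻⁶×86×775 + 16.7×10⁻⁶×86×475 + 22.2×10⁻⁶×86×750 = 2.947 mm.
The rigid supports impose zero overall length change; the single axial force P common to all segments must satisfy P Σ Lᵢ/(AᵢEᵢ) = δ_free.
The series flexibility is Σ Lᵢ/(AᵢEᵢ) = 775/(825×205×10³) + 475/(750×123×10³) + 750/(825×70×10³) = 2.272×10⁻⁵ mm/N.
P = 2.947 / 2.272×10⁻⁵ = 129700 N = 129.7 kN, tensile.
σ_{copper} = P / A = 129700 / 750 = 173 MPa.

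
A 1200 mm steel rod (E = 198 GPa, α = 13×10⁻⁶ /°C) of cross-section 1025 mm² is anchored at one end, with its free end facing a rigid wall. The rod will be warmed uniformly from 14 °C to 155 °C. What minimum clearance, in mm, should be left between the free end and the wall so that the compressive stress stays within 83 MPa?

g ≈ 1.7 mm

With no wall the rod would lengthen by αΔT L = 13×10⁻⁶ × 141 × 1200 = 2.2 mm.
At the allowable stress the elastic shortening the wall may impose is σL/E = 83 × 1200 / (198×10³) = 0.503 mm.
So the gap has to take up the difference, g_min = δ_free − σL/E = 2.2 − 0.503 = 1.697 mm.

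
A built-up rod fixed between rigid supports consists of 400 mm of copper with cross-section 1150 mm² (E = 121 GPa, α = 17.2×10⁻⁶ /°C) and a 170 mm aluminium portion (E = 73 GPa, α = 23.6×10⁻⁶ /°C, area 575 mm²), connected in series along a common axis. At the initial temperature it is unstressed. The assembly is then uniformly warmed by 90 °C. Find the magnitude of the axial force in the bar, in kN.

Free thermal expansion of the whole bar: Σ αᵢΔT Lᵢ = 17.2×10⁻⁶×90×400 + 23.6×10⁻⁶×90×170 = 0.9803 mm.
The rigid supports impose zero overall length change; the single axial force P common to all segments must satisfy P Σ Lᵢ/(AᵢEᵢ) = δ_free.
Σ Lᵢ/(AᵢEᵢ) = 400/(1150×121×10³) + 170/(575×73×10³) = 6.925×10⁻⁶ mm/N.
Hence P = δ_free / Σ(L/AE) = 0.9803/6.925×10⁻⁶ = 141.6 kN (compressive).

P ≈ 142 kN (compressive)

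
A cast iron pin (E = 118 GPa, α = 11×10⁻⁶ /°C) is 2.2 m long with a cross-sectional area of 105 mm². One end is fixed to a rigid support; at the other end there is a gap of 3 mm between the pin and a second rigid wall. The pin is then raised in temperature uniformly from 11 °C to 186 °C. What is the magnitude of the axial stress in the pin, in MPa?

If the wall were absent the pin would grow by αΔT L = 11×10⁻⁶ × 175 × 2200 = 4.235 mm.
The gap closes (δ_free > 3 mm) and the wall then resists a further 4.235 − 3 = 1.235 mm of expansion.
So σ = E(δ_free − g)/L = 118×10³ × 1.235/2200 = 66.24 MPa.

σ ≈ 66.2 MPa (compressive)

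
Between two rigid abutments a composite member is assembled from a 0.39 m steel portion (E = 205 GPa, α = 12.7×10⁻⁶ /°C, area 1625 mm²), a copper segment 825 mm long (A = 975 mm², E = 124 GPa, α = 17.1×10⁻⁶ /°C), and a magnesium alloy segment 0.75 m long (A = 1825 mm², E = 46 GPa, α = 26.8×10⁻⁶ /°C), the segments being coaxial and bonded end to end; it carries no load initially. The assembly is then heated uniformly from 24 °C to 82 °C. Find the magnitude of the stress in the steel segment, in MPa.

With the walls removed the bar would change length by δ_free = Σ αᵢΔT Lᵢ = 12.7×10⁻⁶×58×390 + 17.1×10⁻⁶×58×825 + 26.8×10⁻⁶×58×750 = 2.271 mm.
The rigid supports impose zero overall length change; the single axial force P common to all segments must satisfy P Σ Lᵢ/(AᵢEᵢ) = δ_free.
The series flexibility is Σ Lᵢ/(AᵢEᵢ) = 390/(1625×205×10³) + 825/(975×124×10³) + 750/(1825×46×10³) = 1.693×10⁻⁵ mm/N.
Hence P = δ_free / Σ(L/AE) = 2.271/1.693×10⁻⁵ = 134.2 kN (compressive).
σ_{steel} = P / A = 134200 / 1625 = 82.57 MPa.

σ ≈ 82.6 MPa (compressive)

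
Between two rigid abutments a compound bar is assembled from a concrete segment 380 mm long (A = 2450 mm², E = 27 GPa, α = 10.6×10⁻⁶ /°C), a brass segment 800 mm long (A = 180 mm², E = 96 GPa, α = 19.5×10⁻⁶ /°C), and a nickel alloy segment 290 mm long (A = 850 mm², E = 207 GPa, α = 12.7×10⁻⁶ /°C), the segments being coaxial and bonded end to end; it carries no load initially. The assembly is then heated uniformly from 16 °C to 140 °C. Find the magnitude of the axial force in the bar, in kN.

P ≈ 53.8 kN (compressive)

With the walls removed the bar would change length by δ_free = Σ αᵢΔT Lᵢ = 10.6×10⁻⁶×124×380 + 19.5×10⁻⁶×124×800 + 12.7×10⁻⁶×124×290 = 2.891 mm.
Since the ends are fixed, an axial force P builds up, equal in every segment, with P · Σ Lᵢ/(AᵢEᵢ) = δ_free.
The series flexibility is Σ Lᵢ/(AᵢEᵢ) = 380/(2450×27×10³) + 800/(180×96×10³) + 290/(850×207×10³) = 5.369×10⁻⁵ mm/N.
Hence P = δ_free / Σ(L/AE) = 2.891/5.369×10⁻⁵ = 53.84 kN (compressive).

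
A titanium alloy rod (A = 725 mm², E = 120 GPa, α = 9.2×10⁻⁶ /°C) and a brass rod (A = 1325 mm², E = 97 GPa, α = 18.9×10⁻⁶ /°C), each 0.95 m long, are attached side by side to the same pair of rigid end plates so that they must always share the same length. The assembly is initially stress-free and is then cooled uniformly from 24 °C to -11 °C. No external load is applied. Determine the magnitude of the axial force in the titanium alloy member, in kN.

Equilibrium of a rigid end plate with no external load gives equal and opposite internal forces ±P in the two members. Since α_{brass} > α_{titanium alloy}, cooling drives the brass into tension and the titanium alloy into compression.
Equating the net (thermal + elastic) strains gives |α₁ − α₂|·ΔT = P·[1/(A₁E₁) + 1/(A₂E₂)].
|α₁ − α₂|·ΔT = 9.7×10⁻⁶ × 35 = 0.0003395.
1/(A₁E₁) + 1/(A₂E₂) = 1/(725×120×10³) + 1/(1325×97×10³) = 1.927×10⁻⁸ N⁻¹.
So P = 0.0003395 / 1.927×10⁻⁸ = 17.61 kN.

P ≈ 17.6 kN (compressive in the titanium alloy)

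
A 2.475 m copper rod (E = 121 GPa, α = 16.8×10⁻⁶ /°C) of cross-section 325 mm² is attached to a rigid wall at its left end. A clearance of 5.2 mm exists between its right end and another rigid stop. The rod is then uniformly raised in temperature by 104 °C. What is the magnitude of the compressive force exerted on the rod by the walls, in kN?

P ≈ 0 kN

Unrestrained expansion: δ_free = αΔT L = 16.8×10⁻⁶ × 104 × 2475 = 4.324 mm.
Since δ_free = 4.32 mm is less than the 5.2 mm gap, the rod never touches the wall. No axial force develops.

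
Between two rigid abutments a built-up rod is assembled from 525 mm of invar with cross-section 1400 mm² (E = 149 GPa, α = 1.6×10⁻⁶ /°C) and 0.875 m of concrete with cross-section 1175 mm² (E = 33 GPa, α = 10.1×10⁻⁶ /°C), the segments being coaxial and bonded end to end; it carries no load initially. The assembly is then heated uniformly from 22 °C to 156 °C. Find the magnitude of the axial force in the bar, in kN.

With the walls removed the bar would change length by δ_free = Σ αᵢΔT Lᵢ = 1.6×10⁻⁶×134×525 + 10.1×10⁻⁶×134×875 = 1.297 mm.
The walls prevent any net length change, so an axial force P (same in every segment) develops. Compatibility: P · Σ Lᵢ/(AᵢEᵢ) = δ_free.
The series flexibility is Σ Lᵢ/(AᵢEᵢ) = 525/(1400×149×10³) + 875/(1175×33×10³) = 2.508×10⁻⁵ mm/N.
So P = 1.297 / 2.508×10⁻⁵ = 51.7 kN, compressive.

P ≈ 51.7 kN (compressive)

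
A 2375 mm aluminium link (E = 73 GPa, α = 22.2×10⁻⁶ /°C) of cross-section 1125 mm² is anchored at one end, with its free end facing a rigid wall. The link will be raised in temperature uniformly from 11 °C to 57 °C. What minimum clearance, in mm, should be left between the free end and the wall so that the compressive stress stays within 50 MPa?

g ≈ 0.799 mm

Free expansion if unrestrained: δ_free = αΔT L = 22.2×10⁻⁶ × 46 × 2375 = 2.425 mm.
A stress of 50 MPa corresponds to the wall pushing the link back by σL/E = 50×2375/(73×10³) = 1.627 mm.
The gap must absorb the remainder: g_min = 2.425 − 1.627 = 0.7986 mm.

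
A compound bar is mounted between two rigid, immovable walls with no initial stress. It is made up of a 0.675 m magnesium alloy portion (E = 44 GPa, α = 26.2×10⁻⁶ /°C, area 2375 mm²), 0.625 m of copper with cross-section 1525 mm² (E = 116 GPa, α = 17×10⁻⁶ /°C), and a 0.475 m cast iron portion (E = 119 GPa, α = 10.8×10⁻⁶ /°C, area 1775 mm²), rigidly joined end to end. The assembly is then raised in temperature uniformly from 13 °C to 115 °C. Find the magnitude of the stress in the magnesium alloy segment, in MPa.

σ ≈ 117 MPa (compressive)

If the supports were absent, the total length change would be Σ αᵢΔT Lᵢ = 26.2×10⁻⁶×102×675 + 17×10⁻⁶×102×625 + 10.8×10⁻⁶×102×475 = 3.411 mm.
Since the ends are fixed, an axial force P builds up, equal in every segment, with P · Σ Lᵢ/(AᵢEᵢ) = δ_free.
The series flexibility is Σ Lᵢ/(AᵢEᵢ) = 675/(2375×44×10³) + 625/(1525×116×10³) + 475/(1775×119×10³) = 1.224×10⁻⁵ mm/N.
Hence P = δ_free / Σ(L/AE) = 3.411/1.224×10⁻⁵ = 278.6 kN (compressive).
σ_{magnesium alloy} = P / A = 278600 / 2375 = 117.3 MPa.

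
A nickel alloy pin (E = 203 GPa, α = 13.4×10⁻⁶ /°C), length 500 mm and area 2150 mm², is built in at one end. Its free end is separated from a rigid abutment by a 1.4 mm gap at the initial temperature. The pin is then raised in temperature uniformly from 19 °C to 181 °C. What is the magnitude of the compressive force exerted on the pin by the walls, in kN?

If the wall were absent the pin would grow by αΔT L = 13.4×10⁻⁶ × 162 × 500 = 1.085 mm.
This is smaller than the 1.4 mm clearance, so the pin expands freely without reaching the stop — the stress is zero.

P ≈ 0 kN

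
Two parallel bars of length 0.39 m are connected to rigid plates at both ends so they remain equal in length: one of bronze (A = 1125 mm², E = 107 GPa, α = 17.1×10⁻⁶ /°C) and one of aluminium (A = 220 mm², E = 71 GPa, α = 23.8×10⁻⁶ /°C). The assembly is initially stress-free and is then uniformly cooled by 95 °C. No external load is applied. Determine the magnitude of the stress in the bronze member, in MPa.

Both members must finish at the same length. With the larger α, the aluminium tends to over-contract; the plates restrain it, putting the aluminium in tension and the bronze in compression. With no external load the two internal forces are equal and opposite, magnitude P.
Compatibility of the two members (thermal + elastic change equal): (α₁ − α₂)ΔT = P·[1/(A₁E₁) + 1/(A₂E₂)].
|α₁ − α₂|·ΔT = 6.7×10⁻⁶ × 95 = 0.0006365.
1/(A₁E₁) + 1/(A₂E₂) = 1/(1125×107×10³) + 1/(220×71×10³) = 7.233×10⁻⁸ N⁻¹.
So P = 0.0006365 / 7.233×10⁻⁸ = 8.8 kN.
σ_{bronze} = P/A₁ = 8800/1125 = 7.822 MPa, compressive.

σ ≈ 7.82 MPa (compressive)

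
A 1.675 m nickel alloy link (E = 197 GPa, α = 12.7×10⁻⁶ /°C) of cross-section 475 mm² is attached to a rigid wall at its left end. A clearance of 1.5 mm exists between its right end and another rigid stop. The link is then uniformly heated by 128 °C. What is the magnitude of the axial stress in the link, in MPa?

Unrestrained expansion: δ_free = αΔT L = 12.7×10⁻⁶ × 128 × 1675 = 2.723 mm.
This exceeds the 1.5 mm gap, so the wall pushes back. The portion of expansion that must be recovered elastically is δ_free − gap = 2.723 − 1.5 = 1.223 mm.
Compatibility: PL/(AE) = 1.223 mm, so σ = P/A = E × (1.223/1675) = 143.8 MPa.

σ ≈ 144 MPa (compressive)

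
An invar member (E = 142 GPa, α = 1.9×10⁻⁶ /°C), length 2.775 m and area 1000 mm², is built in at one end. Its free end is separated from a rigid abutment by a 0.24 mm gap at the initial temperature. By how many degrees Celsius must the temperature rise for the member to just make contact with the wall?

ΔT ≈ 45.5 °C

The gap closes when αΔT L = 0.24 mm, since the member is still unstressed at that instant.
ΔT = 0.24 / (1.9×10⁻⁶ × 2775) = 45.52 °C.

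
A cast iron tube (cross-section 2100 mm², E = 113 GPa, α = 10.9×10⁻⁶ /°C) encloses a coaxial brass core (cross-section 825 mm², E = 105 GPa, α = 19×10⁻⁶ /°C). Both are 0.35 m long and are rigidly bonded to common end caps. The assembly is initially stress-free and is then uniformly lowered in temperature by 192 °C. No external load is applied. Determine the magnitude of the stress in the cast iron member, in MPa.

σ ≈ 47 MPa (compressive)

The brass has the larger α, so on cooling it would change length more than the cast iron if both were free. The rigid plates force a common final length, so the brass is put into tension and the cast iron into compression, with equal and opposite forces P (no external load).
Setting the final lengths equal and cancelling L: (α₁ − α₂)ΔT = P/(A₁E₁) + P/(A₂E₂).
|α₁ − α₂|·ΔT = 8.1×10⁻⁶ × 192 = 0.001555.
1/(A₁E₁) + 1/(A₂E₂) = 1/(2100×113×10³) + 1/(825×105×10³) = 1.576×10⁻⁸ N⁻¹.
So P = 0.001555 / 1.576×10⁻⁸ = 98.69 kN.
σ_{cast iron} = P/A₁ = 98690/2100 = 47 MPa, compressive.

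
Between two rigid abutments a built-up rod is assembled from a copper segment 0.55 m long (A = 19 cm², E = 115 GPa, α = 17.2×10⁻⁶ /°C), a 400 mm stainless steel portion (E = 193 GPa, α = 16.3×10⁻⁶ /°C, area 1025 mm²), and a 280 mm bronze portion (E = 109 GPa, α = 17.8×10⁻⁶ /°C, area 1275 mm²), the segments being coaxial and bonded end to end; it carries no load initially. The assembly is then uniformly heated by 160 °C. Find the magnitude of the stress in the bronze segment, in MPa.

σ ≈ 401 MPa (compressive)

Free thermal expansion of the whole bar: Σ αᵢΔT Lᵢ = 17.2×10⁻⁶×160×550 + 16.3×10⁻⁶×160×400 + 17.8×10⁻⁶×160×280 = 3.354 mm.
The rigid supports impose zero overall length change; the single axial force P common to all segments must satisfy P Σ Lᵢ/(AᵢEᵢ) = δ_free.
Σ Lᵢ/(AᵢEᵢ) = 550/(1900×115×10³) + 400/(1025×193×10³) + 280/(1275×109×10³) = 6.554×10⁻⁶ mm/N.
P = 3.354 / 6.554×10⁻⁶ = 511800 N = 511.8 kN, compressive.
σ_{bronze} = P / A = 511800 / 1275 = 401.4 MPa.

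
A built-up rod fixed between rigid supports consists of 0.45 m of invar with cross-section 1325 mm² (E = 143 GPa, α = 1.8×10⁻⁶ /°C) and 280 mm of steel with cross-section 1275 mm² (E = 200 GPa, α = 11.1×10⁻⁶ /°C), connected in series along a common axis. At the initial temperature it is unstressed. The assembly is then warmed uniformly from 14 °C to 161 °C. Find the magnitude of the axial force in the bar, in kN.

If the supports were absent, the total length change would be Σ αᵢΔT Lᵢ = 1.8×10⁻⁶×147×450 + 11.1×10⁻⁶×147×280 = 0.5759 mm.
Since the ends are fixed, an axial force P builds up, equal in every segment, with P · Σ Lᵢ/(AᵢEᵢ) = δ_free.
The series flexibility is Σ Lᵢ/(AᵢEᵢ) = 450/(1325×143×10³) + 280/(1275×200×10³) = 3.473×10⁻⁶ mm/N.
P = 0.5759 / 3.473×10⁻⁶ = 165800 N = 165.8 kN, compressive.

P ≈ 166 kN (compressive)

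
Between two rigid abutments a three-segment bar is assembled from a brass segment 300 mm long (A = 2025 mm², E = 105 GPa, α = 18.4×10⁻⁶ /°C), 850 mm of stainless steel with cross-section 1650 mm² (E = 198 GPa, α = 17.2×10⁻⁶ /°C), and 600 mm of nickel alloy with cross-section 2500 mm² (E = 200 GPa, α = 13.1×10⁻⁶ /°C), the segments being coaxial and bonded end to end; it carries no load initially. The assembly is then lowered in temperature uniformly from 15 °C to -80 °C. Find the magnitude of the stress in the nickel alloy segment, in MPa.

σ ≈ 204 MPa (tensile)

If the supports were absent, the total length change would be Σ αᵢΔT Lᵢ = 18.4×10⁻⁶×95×300 + 17.2×10⁻⁶×95×850 + 13.1×10⁻⁶×95×600 = 2.66 mm.
The walls prevent any net length change, so an axial force P (same in every segment) develops. Compatibility: P · Σ Lᵢ/(AᵢEᵢ) = δ_free.
The series flexibility is Σ Lᵢ/(AᵢEᵢ) = 300/(2025×105×10³) + 850/(1650×198×10³) + 600/(2500×200×10³) = 5.213×10⁻⁶ mm/N.
Hence P = δ_free / Σ(L/AE) = 2.66/5.213×10⁻⁶ = 510.3 kN (tensile).
σ_{nickel alloy} = P / A = 510300 / 2500 = 204.1 MPa.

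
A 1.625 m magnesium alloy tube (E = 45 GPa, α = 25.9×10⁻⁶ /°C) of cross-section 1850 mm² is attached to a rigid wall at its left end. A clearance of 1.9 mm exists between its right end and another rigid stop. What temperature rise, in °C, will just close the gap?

ΔT ≈ 45.1 °C

The gap closes when αΔT L = 1.9 mm, since the tube is still unstressed at that instant.
So ΔT = g/(αL) = 1.9/(25.9×10⁻⁶ × 1625) = 45.14 °C.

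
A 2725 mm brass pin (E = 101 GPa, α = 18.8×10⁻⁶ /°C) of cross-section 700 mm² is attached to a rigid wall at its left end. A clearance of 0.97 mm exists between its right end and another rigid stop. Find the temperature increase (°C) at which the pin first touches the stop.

The gap closes when αΔT L = 0.97 mm, since the pin is still unstressed at that instant.
ΔT = 0.97 / (18.8×10⁻⁶ × 2725) = 18.93 °C.

ΔT ≈ 18.9 °C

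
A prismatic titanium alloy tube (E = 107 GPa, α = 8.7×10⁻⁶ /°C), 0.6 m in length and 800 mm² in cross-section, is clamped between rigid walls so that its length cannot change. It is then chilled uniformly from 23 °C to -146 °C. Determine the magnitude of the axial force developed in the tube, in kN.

P ≈ 126 kN (tensile)

Full restraint means ε = 0, so the stress is σ = EαΔT = 107×10³ × 8.7×10⁻⁶ × 169 = 157.3 MPa.
Then P = σA = 157.3 × 800 mm² = 125.9 kN, tensile.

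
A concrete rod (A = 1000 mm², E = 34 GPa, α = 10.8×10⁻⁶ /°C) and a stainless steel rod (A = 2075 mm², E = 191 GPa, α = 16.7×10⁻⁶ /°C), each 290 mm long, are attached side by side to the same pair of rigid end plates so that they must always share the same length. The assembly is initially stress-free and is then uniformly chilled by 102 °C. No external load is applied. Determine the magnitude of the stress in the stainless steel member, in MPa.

σ ≈ 9.08 MPa (tensile)

The stainless steel has the larger α, so on cooling it would change length more than the concrete if both were free. The rigid plates force a common final length, so the stainless steel is put into tension and the concrete into compression, with equal and opposite forces P (no external load).
Equating the net (thermal + elastic) strains gives |α₁ − α₂|·ΔT = P·[1/(A₁E₁) + 1/(A₂E₂)].
|α₁ − α₂|·ΔT = 5.9×10⁻⁶ × 102 = 0.0006018.
1/(A₁E₁) + 1/(A₂E₂) = 1/(1000×34×10³) + 1/(2075×191×10³) = 3.193×10⁻⁸ N⁻¹.
So P = 0.0006018 / 3.193×10⁻⁸ = 18.84 kN.
σ_{stainless steel} = P/A₂ = 18840/2075 = 9.082 MPa, tensile.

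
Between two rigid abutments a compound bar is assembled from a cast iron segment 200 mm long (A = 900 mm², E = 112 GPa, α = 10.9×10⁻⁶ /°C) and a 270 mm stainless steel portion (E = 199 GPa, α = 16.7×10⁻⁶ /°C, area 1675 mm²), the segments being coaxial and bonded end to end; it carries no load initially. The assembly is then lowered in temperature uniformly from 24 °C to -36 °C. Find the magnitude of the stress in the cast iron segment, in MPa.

σ ≈ 160 MPa (tensile)

Free thermal contraction of the whole bar: Σ αᵢΔT Lᵢ = 10.9×10⁻⁶×60×200 + 16.7×10⁻⁶×60×270 = 0.4013 mm.
The walls prevent any net length change, so an axial force P (same in every segment) develops. Compatibility: P · Σ Lᵢ/(AᵢEᵢ) = δ_free.
The series flexibility is Σ Lᵢ/(AᵢEᵢ) = 200/(900×112×10³) + 270/(1675×199×10³) = 2.794×10⁻⁶ mm/N.
So P = 0.4013 / 2.794×10⁻⁶ = 143.6 kN, tensile.
σ_{cast iron} = P / A = 143600 / 900 = 159.6 MPa.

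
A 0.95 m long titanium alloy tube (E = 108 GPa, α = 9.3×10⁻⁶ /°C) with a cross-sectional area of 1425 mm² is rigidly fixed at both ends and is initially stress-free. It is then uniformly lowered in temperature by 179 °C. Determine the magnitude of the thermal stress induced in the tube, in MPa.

σ ≈ 180 MPa (tensile)

The supports are rigid, so the total axial strain is zero. The restrained thermal strain is ε = αΔT = 9.3×10⁻⁶ × 179 = 1664.7×10⁻⁶.
Hence σ = E·αΔT = 108×10³ × 1664.7×10⁻⁶ = 179.8 MPa, tensile.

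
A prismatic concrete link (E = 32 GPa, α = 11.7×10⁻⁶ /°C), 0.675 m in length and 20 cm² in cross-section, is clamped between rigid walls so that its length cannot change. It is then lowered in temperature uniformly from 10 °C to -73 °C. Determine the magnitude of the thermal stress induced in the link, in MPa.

σ ≈ 31.1 MPa (tensile)

Because both ends are immovable the net strain is zero, and the suppressed thermal strain is αΔT = 11.7×10⁻⁶ × 83 = 971.1×10⁻⁶.
Hence σ = E·αΔT = 32×10³ × 971.1×10⁻⁶ = 31.08 MPa, tensile.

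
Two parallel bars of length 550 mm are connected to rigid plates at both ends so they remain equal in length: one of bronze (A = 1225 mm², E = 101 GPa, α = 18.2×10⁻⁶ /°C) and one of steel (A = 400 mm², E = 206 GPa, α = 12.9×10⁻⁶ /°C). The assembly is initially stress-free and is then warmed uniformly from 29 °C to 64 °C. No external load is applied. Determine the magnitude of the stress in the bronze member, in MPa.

σ ≈ 7.49 MPa (compressive)

The bronze has the larger α, so on heating it would change length more than the steel if both were free. The rigid plates force a common final length, so the bronze is put into compression and the steel into tension, with equal and opposite forces P (no external load).
Setting the final lengths equal and cancelling L: (α₁ − α₂)ΔT = P/(A₁E₁) + P/(A₂E₂).
|α₁ − α₂|·ΔT = 5.3×10⁻⁶ × 35 = 0.0001855.
1/(A₁E₁) + 1/(A₂E₂) = 1/(1225×101×10³) + 1/(400×206×10³) = 2.022×10⁻⁸ N⁻¹.
So P = 0.0001855 / 2.022×10⁻⁸ = 9.175 kN.
σ_{bronze} = P/A₁ = 9175/1225 = 7.49 MPa, compressive.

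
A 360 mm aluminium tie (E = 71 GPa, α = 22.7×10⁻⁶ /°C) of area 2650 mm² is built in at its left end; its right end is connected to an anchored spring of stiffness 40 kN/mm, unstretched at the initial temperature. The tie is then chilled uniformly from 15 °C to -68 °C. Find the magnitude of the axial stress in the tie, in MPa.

σ ≈ 9.51 MPa (tensile)

Free thermal contraction: δ_free = αΔT L = 22.7×10⁻⁶ × 83 × 360 = 0.6783 mm.
Let P be the tensile force in the spring. The tie extends elastically by PL/(AE) and the spring stretches by P/k; together these equal δ_free.
So P = δ_free / [L/(AE) + 1/k] = 0.6783 / [ 360/(2650×71×10³) + 1/(40×10³) ].
P = 0.6783 / 2.691×10⁻⁵ = 25200 N.
σ = P/A = 25200/2650 = 9.51 MPa.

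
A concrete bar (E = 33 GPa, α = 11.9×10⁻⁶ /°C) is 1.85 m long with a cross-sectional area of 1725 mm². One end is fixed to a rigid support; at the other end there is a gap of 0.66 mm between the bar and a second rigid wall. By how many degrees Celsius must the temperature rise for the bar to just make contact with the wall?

ΔT ≈ 30 °C

Contact occurs when the free expansion equals the gap: αΔT L = 0.66 mm.
So ΔT = g/(αL) = 0.66/(11.9×10⁻⁶ × 1850) = 29.98 °C.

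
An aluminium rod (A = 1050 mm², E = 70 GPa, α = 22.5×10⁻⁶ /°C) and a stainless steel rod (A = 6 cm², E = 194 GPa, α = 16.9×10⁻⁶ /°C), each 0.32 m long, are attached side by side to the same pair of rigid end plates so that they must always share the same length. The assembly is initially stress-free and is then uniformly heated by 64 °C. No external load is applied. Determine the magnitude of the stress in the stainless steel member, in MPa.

σ ≈ 26.9 MPa (tensile)

The aluminium has the larger α, so on heating it would change length more than the stainless steel if both were free. The rigid plates force a common final length, so the aluminium is put into compression and the stainless steel into tension, with equal and opposite forces P (no external load).
Setting the final lengths equal and cancelling L: (α₁ − α₂)ΔT = P/(A₁E₁) + P/(A₂E₂).
|α₁ − α₂|·ΔT = 5.6×10⁻⁶ × 64 = 0.0003584.
1/(A₁E₁) + 1/(A₂E₂) = 1/(1050×70×10³) + 1/(600×194×10³) = 2.22×10⁻⁸ N⁻¹.
P = 0.0003584 / 2.22×10⁻⁸ = 16150 N = 16.15 kN.
σ_{stainless steel} = P/A₂ = 16150/600 = 26.91 MPa, tensile.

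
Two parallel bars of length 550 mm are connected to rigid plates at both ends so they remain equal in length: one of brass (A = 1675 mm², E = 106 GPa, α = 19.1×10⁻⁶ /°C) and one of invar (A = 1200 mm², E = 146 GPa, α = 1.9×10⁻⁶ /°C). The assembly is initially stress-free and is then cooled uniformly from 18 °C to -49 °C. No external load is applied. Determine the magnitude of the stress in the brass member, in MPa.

σ ≈ 60.7 MPa (tensile)

Both members must finish at the same length. With the larger α, the brass tends to over-contract; the plates restrain it, putting the brass in tension and the invar in compression. With no external load the two internal forces are equal and opposite, magnitude P.
Equating the net (thermal + elastic) strains gives |α₁ − α₂|·ΔT = P·[1/(A₁E₁) + 1/(A₂E₂)].
|α₁ − α₂|·ΔT = 17.2×10⁻⁶ × 67 = 0.001152.
1/(A₁E₁) + 1/(A₂E₂) = 1/(1675×106×10³) + 1/(1200×146×10³) = 1.134×10⁻⁸ N⁻¹.
P = 0.001152 / 1.134×10⁻⁸ = 101600 N = 101.6 kN.
σ_{brass} = P/A₁ = 101600/1675 = 60.67 MPa, tensile.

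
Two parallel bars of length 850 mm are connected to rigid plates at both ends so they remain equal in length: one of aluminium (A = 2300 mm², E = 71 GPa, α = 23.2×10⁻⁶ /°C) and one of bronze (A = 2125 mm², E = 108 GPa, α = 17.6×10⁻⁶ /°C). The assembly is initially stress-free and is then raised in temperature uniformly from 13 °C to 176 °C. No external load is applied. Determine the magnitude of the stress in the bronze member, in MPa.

Both members must finish at the same length. With the larger α, the aluminium tends to over-expand; the plates restrain it, putting the aluminium in compression and the bronze in tension. With no external load the two internal forces are equal and opposite, magnitude P.
Equating the net (thermal + elastic) strains gives |α₁ − α₂|·ΔT = P·[1/(A₁E₁) + 1/(A₂E₂)].
|α₁ − α₂|·ΔT = 5.6×10⁻⁶ × 163 = 0.0009128.
1/(A₁E₁) + 1/(A₂E₂) = 1/(2300×71×10³) + 1/(2125×108×10³) = 1.048×10⁻⁸ N⁻¹.
P = 0.0009128 / 1.048×10⁻⁸ = 87090 N = 87.09 kN.
σ_{bronze} = P/A₂ = 87090/2125 = 40.98 MPa, tensile.

σ ≈ 41 MPa (tensile)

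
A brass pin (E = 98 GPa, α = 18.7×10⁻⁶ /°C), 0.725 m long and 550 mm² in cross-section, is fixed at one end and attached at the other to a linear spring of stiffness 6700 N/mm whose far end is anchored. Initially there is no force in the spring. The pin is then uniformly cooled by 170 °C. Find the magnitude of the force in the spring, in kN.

Free thermal contraction: δ_free = αΔT L = 18.7×10⁻⁶ × 170 × 725 = 2.305 mm.
With a force P in the spring, the elastic change of the pin is PL/(AE) and that of the spring is P/k; compatibility requires their sum to equal δ_free.
So P = δ_free / [L/(AE) + 1/k] = 2.305 / [ 725/(550×98×10³) + 1/(6700) ].
P = 2.305 / 0.0001627 = 14170 N.

P ≈ 14.2 kN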